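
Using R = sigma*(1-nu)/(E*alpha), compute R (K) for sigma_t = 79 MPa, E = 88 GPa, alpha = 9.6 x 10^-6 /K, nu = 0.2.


Thermal shock resistance: R = sigma * (1 - nu) / (E * alpha)
  Numerator = 79 * (1 - 0.2) = 63.2
  Denominator = 88 * 1000 * (9.6 x 10^-6) = 0.8448
  R = 63.2 / 0.8448 = 74.8 K

74.8 K


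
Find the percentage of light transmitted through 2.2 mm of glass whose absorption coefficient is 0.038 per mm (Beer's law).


Beer-Lambert law: T = exp(-alpha * thickness)
  exponent = -0.038 * 2.2 = -0.0836
  T = exp(-0.0836) = 0.9198
  Percentage = 0.9198 * 100 = 91.98%

91.98%


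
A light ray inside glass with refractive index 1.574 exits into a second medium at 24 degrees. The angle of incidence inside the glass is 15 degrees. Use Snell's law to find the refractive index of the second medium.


Apply Snell's law: n1 * sin(theta1) = n2 * sin(theta2)
  n2 = n1 * sin(theta1) / sin(theta2)
  sin(15) = 0.258819
  sin(24) = 0.406737
  n2 = 1.574 * 0.258819 / 0.406737 = 1.0016

1.0016


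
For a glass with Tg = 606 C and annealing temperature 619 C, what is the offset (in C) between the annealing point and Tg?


Offset = T_anneal - Tg:
  offset = 619 - 606 = 13 C

13 C


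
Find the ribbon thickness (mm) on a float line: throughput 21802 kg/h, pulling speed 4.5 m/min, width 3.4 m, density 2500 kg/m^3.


Ribbon cross-section from mass balance:
  Volume rate = throughput / density = 21802 / 2500 = 8.7208 m^3/h
  thickness = volume rate / (speed * 60 * width), i.e.
  thickness = throughput / (60 * speed * width * density) * 1000
  thickness = 21802 / (60 * 4.5 * 3.4 * 2500) * 1000 = 9.5 mm

9.5 mm


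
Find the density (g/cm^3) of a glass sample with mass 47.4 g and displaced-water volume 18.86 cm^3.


Use the definition of density:
  rho = mass / volume
  rho = 47.4 / 18.86 = 2.513 g/cm^3

2.513 g/cm^3


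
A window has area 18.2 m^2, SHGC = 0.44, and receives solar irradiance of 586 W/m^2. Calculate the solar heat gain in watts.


Solar heat gain: Q = Area * SHGC * Irradiance
  Q = 18.2 * 0.44 * 586 = 4692.7 W

4692.7 W


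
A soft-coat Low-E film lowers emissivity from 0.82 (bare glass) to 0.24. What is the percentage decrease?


Percentage reduction = (1 - coated/uncoated) * 100
  Ratio = 0.24 / 0.82 = 0.2927
  Reduction = (1 - 0.2927) * 100 = 70.7%

70.7%


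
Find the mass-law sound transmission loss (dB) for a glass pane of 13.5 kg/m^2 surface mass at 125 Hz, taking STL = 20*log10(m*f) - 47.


Mass law: STL = 20 * log10(m * f) - 47
  m * f = 13.5 * 125 = 1687.5
  log10(1687.5) = 3.22724
  STL = 20 * 3.22724 - 47 = 64.5448 - 47 = 17.5 dB

17.5 dB


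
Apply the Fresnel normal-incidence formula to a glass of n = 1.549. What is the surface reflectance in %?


Fresnel reflectance at normal incidence:
  R = ((n - 1)/(n + 1))^2
  (n - 1)/(n + 1) = (1.549 - 1)/(1.549 + 1) = 0.215379
  R = 0.215379^2 = 0.0463881
  R(%) = 0.0463881 * 100 = 4.639%

4.639%


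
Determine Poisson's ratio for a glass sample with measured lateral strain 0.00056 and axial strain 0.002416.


Poisson's ratio: nu = lateral strain / axial strain
  nu = 0.00056 / 0.002416 = 0.2318

0.2318


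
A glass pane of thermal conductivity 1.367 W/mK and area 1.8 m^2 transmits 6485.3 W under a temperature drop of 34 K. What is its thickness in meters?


Fourier's law: t = k * A * dT / Q
  t = 1.367 * 1.8 * 34 / 6485.3
  t = 83.6604 / 6485.3 = 0.0129 m

0.0129 m


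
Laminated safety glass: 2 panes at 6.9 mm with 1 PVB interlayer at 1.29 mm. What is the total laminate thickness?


Total thickness = glass contribution + PVB contribution
  Glass: 2 * 6.9 = 13.8 mm
  PVB: 1 * 1.29 = 1.29 mm
  Total = 13.8 + 1.29 = 15.09 mm

15.09 mm


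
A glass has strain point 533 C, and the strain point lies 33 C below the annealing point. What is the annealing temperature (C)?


T_anneal = T_strain + gap:
  T_anneal = 533 + 33 = 566 C

566 C


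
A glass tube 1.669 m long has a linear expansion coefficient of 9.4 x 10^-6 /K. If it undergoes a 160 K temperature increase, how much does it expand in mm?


Thermal expansion formula: dL = alpha * L0 * dT
  dL = (9.4 x 10^-6) * 1.669 * 160 = 0.00251018 m
Convert to mm: 0.00251018 * 1000 = 2.5102 mm

2.5102 mm


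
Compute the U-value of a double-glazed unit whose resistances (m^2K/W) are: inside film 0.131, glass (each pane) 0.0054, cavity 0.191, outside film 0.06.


Total thermal resistance (series):
  R_total = R_in + R_glass + R_air + R_glass + R_out
  R_total = 0.131 + 0.0054 + 0.191 + 0.0054 + 0.06 = 0.3928 m^2K/W
U-value = 1 / R_total = 1 / 0.3928 = 2.546 W/m^2K

2.546 W/m^2K


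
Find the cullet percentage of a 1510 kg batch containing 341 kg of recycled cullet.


Cullet ratio = (cullet mass / total batch mass) * 100
  Ratio = 341 / 1510 * 100 = 22.58%

22.58%


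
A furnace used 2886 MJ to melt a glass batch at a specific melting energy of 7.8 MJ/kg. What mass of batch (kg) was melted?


Rearrange E = m * s for m:
  m = E / s
  m = 2886 / 7.8 = 370.0 kg

370.0 kg


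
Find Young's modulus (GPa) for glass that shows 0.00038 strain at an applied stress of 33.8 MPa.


Young's modulus: E = stress / strain
  E = 33.8 MPa / 0.00038 = 88947.37 MPa
Convert to GPa: 88947.37 / 1000 = 88.95 GPa

88.95 GPa


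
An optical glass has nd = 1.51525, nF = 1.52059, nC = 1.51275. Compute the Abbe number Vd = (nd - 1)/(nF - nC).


Abbe number formula: Vd = (nd - 1) / (nF - nC)
  nd - 1 = 1.51525 - 1 = 0.51525
  nF - nC = 1.52059 - 1.51275 = 0.00784
  Vd = 0.51525 / 0.00784 = 65.72

65.72


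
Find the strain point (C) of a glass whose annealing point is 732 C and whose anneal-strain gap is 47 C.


Strain point = annealing point - difference:
  T_strain = 732 - 47 = 685 C

685 C


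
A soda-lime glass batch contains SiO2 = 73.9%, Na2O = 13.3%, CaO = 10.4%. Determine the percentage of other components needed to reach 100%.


Sum the three major oxides:
  SiO2 + Na2O + CaO = 73.9 + 13.3 + 10.4 = 97.6%
Subtract from 100%:
  Others = 100 - 97.6 = 2.4%

2.4%


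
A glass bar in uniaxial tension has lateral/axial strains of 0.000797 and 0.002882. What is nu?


Poisson's ratio: nu = lateral strain / axial strain
  nu = 0.000797 / 0.002882 = 0.2765

0.2765


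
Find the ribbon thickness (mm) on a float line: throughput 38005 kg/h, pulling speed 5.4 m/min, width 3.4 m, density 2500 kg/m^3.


Ribbon cross-section from mass balance:
  Volume rate = throughput / density = 38005 / 2500 = 15.202 m^3/h
  thickness = volume rate / (speed * 60 * width), i.e.
  thickness = throughput / (60 * speed * width * density) * 1000
  thickness = 38005 / (60 * 5.4 * 3.4 * 2500) * 1000 = 13.8 mm

13.8 mm


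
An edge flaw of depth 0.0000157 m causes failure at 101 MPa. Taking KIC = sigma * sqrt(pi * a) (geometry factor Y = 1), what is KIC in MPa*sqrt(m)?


Fracture toughness: KIC = sigma * sqrt(pi * a)
  pi * a = pi * 0.0000157 = 0.000049323
  sqrt(pi * a) = 0.007023
  KIC = 101 * 0.007023 = 0.709 MPa*sqrt(m)

0.709 MPa*sqrt(m)


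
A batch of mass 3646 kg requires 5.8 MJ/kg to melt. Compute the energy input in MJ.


Total energy = mass * specific energy
  E = 3646 * 5.8 = 21146.8 MJ

21146.8 MJ


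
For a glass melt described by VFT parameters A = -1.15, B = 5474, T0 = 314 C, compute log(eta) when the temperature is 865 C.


VFT equation: log(eta) = A + B / (T - T0)
  T - T0 = 865 - 314 = 551
  B / (T - T0) = 5474 / 551 = 9.935
  log(eta) = -1.15 + 9.935 = 8.785

8.785


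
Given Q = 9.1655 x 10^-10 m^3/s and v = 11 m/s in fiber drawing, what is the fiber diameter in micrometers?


Cross-sectional area from continuity:
  A = Q / v = 9.1655 x 10^-10 / 11 = 8.332273 x 10^-11 m^2
Diameter from circular cross-section:
  d = sqrt(4A / pi) * 10^6 (m -> um)
  d = sqrt(4 * 8.332273 x 10^-11 / pi) * 10^6 = 10.3 um

10.3 um


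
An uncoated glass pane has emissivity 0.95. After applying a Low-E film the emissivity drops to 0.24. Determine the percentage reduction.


Percentage reduction = (1 - coated/uncoated) * 100
  Ratio = 0.24 / 0.95 = 0.2526
  Reduction = (1 - 0.2526) * 100 = 74.7%

74.7%


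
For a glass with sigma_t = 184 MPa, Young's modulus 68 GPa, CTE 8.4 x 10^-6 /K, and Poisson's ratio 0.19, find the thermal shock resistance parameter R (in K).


Thermal shock resistance: R = sigma * (1 - nu) / (E * alpha)
  Numerator = 184 * (1 - 0.19) = 149.04
  Denominator = 68 * 1000 * (8.4 x 10^-6) = 0.5712
  R = 149.04 / 0.5712 = 260.9 K

260.9 K


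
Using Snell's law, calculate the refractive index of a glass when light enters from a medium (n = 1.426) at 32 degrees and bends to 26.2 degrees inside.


Apply Snell's law: n1 * sin(theta1) = n2 * sin(theta2)
  n2 = n1 * sin(theta1) / sin(theta2)
  sin(32) = 0.529919
  sin(26.2) = 0.441506
  n2 = 1.426 * 0.529919 / 0.441506 = 1.7116

1.7116


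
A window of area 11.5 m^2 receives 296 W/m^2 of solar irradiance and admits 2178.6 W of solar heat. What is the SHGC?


Rearrange Q = Area * SHGC * Irradiance:
  SHGC = Q / (Area * Irradiance)
  SHGC = 2178.6 / (11.5 * 296) = 0.64

0.64


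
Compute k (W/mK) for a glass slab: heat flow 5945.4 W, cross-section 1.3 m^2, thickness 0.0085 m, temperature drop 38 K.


Fourier's law rearranged: k = Q * t / (A * dT)
  Numerator = 5945.4 * 0.0085 = 50.5359
  Denominator = 1.3 * 38 = 49.4
  k = 50.5359 / 49.4 = 1.023 W/mK

1.023 W/mK


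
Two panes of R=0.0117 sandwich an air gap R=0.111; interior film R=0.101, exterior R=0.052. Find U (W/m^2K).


Total thermal resistance (series):
  R_total = R_in + R_glass + R_air + R_glass + R_out
  R_total = 0.101 + 0.0117 + 0.111 + 0.0117 + 0.052 = 0.2874 m^2K/W
U-value = 1 / R_total = 1 / 0.2874 = 3.479 W/m^2K

3.479 W/m^2K


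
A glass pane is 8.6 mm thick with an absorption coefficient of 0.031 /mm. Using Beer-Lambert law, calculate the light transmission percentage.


Beer-Lambert law: T = exp(-alpha * thickness)
  exponent = -0.031 * 8.6 = -0.2666
  T = exp(-0.2666) = 0.766
  Percentage = 0.766 * 100 = 76.6%

76.6%


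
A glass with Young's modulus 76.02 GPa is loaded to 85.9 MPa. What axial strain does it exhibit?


Rearrange E = sigma / epsilon:
  epsilon = sigma / E
  E (MPa) = 76.02 * 1000 = 76020
  epsilon = 85.9 / 76020 = 0.00113

0.00113


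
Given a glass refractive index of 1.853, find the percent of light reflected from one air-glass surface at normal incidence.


Fresnel reflectance at normal incidence:
  R = ((n - 1)/(n + 1))^2
  (n - 1)/(n + 1) = (1.853 - 1)/(1.853 + 1) = 0.298984
  R = 0.298984^2 = 0.0893914
  R(%) = 0.0893914 * 100 = 8.939%

8.939%


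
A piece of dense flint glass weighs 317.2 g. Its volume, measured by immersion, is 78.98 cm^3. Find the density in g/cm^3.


Use the definition of density:
  rho = mass / volume
  rho = 317.2 / 78.98 = 4.016 g/cm^3

4.016 g/cm^3


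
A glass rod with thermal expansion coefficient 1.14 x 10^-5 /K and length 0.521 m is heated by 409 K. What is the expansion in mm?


Thermal expansion formula: dL = alpha * L0 * dT
  dL = (1.14 x 10^-5) * 0.521 * 409 = 0.00242921 m
Convert to mm: 0.00242921 * 1000 = 2.4292 mm

2.4292 mm


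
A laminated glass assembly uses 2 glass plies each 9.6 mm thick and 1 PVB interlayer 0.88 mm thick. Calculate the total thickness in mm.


Total thickness = glass contribution + PVB contribution
  Glass: 2 * 9.6 = 19.2 mm
  PVB: 1 * 0.88 = 0.88 mm
  Total = 19.2 + 0.88 = 20.08 mm

20.08 mm


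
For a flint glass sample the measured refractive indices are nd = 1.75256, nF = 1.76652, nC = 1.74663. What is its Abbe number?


Abbe number formula: Vd = (nd - 1) / (nF - nC)
  nd - 1 = 1.75256 - 1 = 0.75256
  nF - nC = 1.76652 - 1.74663 = 0.01989
  Vd = 0.75256 / 0.01989 = 37.84

37.84


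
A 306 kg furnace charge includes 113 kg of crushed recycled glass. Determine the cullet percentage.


Cullet ratio = (cullet mass / total batch mass) * 100
  Ratio = 113 / 306 * 100 = 36.93%

36.93%


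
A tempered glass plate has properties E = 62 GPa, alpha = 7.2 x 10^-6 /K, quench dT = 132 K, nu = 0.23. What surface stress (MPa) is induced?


Tempering stress: sigma = E * alpha * dT / (1 - nu)
  E (MPa) = 62 * 1000 = 62000
  Numerator = 62000 * (7.2 x 10^-6) * 132 = 58.9248
  Denominator = 1 - 0.23 = 0.77
  sigma = 58.9248 / 0.77 = 76.5 MPa

76.5 MPa


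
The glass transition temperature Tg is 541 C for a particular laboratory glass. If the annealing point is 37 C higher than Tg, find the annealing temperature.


The annealing temperature is Tg plus the offset:
  T_anneal = 541 + 37 = 578 C

578 C


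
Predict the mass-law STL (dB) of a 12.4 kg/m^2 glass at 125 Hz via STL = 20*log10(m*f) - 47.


Mass law: STL = 20 * log10(m * f) - 47
  m * f = 12.4 * 125 = 1550
  log10(1550) = 3.19033
  STL = 20 * 3.19033 - 47 = 63.8066 - 47 = 16.8 dB

16.8 dB


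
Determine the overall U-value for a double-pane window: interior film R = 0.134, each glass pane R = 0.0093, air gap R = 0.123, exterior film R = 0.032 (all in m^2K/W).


Total thermal resistance (series):
  R_total = R_in + R_glass + R_air + R_glass + R_out
  R_total = 0.134 + 0.0093 + 0.123 + 0.0093 + 0.032 = 0.3076 m^2K/W
U-value = 1 / R_total = 1 / 0.3076 = 3.251 W/m^2K

3.251 W/m^2K


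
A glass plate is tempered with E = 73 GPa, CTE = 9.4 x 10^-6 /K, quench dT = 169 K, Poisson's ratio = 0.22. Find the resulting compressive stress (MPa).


Tempering stress: sigma = E * alpha * dT / (1 - nu)
  E (MPa) = 73 * 1000 = 73000
  Numerator = 73000 * (9.4 x 10^-6) * 169 = 115.9678
  Denominator = 1 - 0.22 = 0.78
  sigma = 115.9678 / 0.78 = 148.7 MPa

148.7 MPa


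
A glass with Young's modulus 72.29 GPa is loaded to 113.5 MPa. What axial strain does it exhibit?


Rearrange E = sigma / epsilon:
  epsilon = sigma / E
  E (MPa) = 72.29 * 1000 = 72290
  epsilon = 113.5 / 72290 = 0.00157

0.00157


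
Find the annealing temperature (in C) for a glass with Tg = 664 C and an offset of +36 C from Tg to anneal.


The annealing temperature is Tg plus the offset:
  T_anneal = 664 + 36 = 700 C

700 C


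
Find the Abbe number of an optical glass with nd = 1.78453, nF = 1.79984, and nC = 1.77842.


Abbe number formula: Vd = (nd - 1) / (nF - nC)
  nd - 1 = 1.78453 - 1 = 0.78453
  nF - nC = 1.79984 - 1.77842 = 0.02142
  Vd = 0.78453 / 0.02142 = 36.63

36.63


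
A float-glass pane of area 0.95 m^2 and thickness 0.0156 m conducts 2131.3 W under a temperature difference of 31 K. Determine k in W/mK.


Fourier's law rearranged: k = Q * t / (A * dT)
  Numerator = 2131.3 * 0.0156 = 33.24828
  Denominator = 0.95 * 31 = 29.45
  k = 33.24828 / 29.45 = 1.129 W/mK

1.129 W/mK


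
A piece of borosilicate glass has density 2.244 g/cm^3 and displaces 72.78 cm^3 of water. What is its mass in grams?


Rearrange rho = m / V:
  m = rho * V
  m = 2.244 * 72.78 = 163.318 g

163.318 g


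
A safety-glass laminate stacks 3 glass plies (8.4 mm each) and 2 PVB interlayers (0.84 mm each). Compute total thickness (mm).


Total thickness = glass contribution + PVB contribution
  Glass: 3 * 8.4 = 25.2 mm
  PVB: 2 * 0.84 = 1.68 mm
  Total = 25.2 + 1.68 = 26.88 mm

26.88 mm


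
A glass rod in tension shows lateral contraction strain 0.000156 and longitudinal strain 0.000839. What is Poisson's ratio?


Poisson's ratio: nu = lateral strain / axial strain
  nu = 0.000156 / 0.000839 = 0.1859

0.1859


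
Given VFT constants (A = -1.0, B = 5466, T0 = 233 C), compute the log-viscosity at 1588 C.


VFT equation: log(eta) = A + B / (T - T0)
  T - T0 = 1588 - 233 = 1355
  B / (T - T0) = 5466 / 1355 = 4.034
  log(eta) = -1.0 + 4.034 = 3.034

3.034


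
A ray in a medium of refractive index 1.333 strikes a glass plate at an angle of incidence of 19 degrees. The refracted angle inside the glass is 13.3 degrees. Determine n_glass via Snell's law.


Apply Snell's law: n1 * sin(theta1) = n2 * sin(theta2)
  n2 = n1 * sin(theta1) / sin(theta2)
  sin(19) = 0.325568
  sin(13.3) = 0.23005
  n2 = 1.333 * 0.325568 / 0.23005 = 1.8865

1.8865


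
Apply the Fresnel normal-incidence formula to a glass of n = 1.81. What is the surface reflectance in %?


Fresnel reflectance at normal incidence:
  R = ((n - 1)/(n + 1))^2
  (n - 1)/(n + 1) = (1.81 - 1)/(1.81 + 1) = 0.288256
  R = 0.288256^2 = 0.0830915
  R(%) = 0.0830915 * 100 = 8.309%

8.309%


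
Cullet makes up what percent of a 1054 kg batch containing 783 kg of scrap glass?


Cullet ratio = (cullet mass / total batch mass) * 100
  Ratio = 783 / 1054 * 100 = 74.29%

74.29%


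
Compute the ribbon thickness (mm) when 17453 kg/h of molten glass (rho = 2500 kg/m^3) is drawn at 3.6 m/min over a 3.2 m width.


Ribbon cross-section from mass balance:
  Volume rate = throughput / density = 17453 / 2500 = 6.9812 m^3/h
  thickness = volume rate / (speed * 60 * width), i.e.
  thickness = throughput / (60 * speed * width * density) * 1000
  thickness = 17453 / (60 * 3.6 * 3.2 * 2500) * 1000 = 10.1 mm

10.1 mm


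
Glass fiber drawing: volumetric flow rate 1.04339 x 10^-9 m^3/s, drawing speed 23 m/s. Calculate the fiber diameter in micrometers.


Cross-sectional area from continuity:
  A = Q / v = 1.04339 x 10^-9 / 23 = 4.536478 x 10^-11 m^2
Diameter from circular cross-section:
  d = sqrt(4A / pi) * 10^6 (m -> um)
  d = sqrt(4 * 4.536478 x 10^-11 / pi) * 10^6 = 7.6 um

7.6 um


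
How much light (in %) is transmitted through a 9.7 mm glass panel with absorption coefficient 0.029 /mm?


Beer-Lambert law: T = exp(-alpha * thickness)
  exponent = -0.029 * 9.7 = -0.2813
  T = exp(-0.2813) = 0.7548
  Percentage = 0.7548 * 100 = 75.48%

75.48%


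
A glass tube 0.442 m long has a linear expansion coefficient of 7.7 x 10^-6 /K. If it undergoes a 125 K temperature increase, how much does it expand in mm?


Thermal expansion formula: dL = alpha * L0 * dT
  dL = (7.7 x 10^-6) * 0.442 * 125 = 0.00042543 m
Convert to mm: 0.00042543 * 1000 = 0.4254 mm

0.4254 mm


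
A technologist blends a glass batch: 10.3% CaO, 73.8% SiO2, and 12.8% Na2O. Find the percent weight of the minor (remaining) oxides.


Sum the three major oxides:
  SiO2 + Na2O + CaO = 73.8 + 12.8 + 10.3 = 96.9%
Subtract from 100%:
  Others = 100 - 96.9 = 3.1%

3.1%


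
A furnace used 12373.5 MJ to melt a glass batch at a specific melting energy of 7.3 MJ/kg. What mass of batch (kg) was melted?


Rearrange E = m * s for m:
  m = E / s
  m = 12373.5 / 7.3 = 1695.0 kg

1695.0 kg


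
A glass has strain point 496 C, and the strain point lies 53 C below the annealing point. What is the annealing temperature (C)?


T_anneal = T_strain + gap:
  T_anneal = 496 + 53 = 549 C

549 C


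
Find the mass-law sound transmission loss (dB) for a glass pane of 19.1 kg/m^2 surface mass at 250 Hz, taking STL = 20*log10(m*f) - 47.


Mass law: STL = 20 * log10(m * f) - 47
  m * f = 19.1 * 250 = 4775
  log10(4775) = 3.67897
  STL = 20 * 3.67897 - 47 = 73.5794 - 47 = 26.6 dB

26.6 dB


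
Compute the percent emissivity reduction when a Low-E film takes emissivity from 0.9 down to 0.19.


Percentage reduction = (1 - coated/uncoated) * 100
  Ratio = 0.19 / 0.9 = 0.2111
  Reduction = (1 - 0.2111) * 100 = 78.9%

78.9%


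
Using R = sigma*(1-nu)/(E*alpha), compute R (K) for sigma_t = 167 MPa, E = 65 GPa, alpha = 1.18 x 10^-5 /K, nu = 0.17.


Thermal shock resistance: R = sigma * (1 - nu) / (E * alpha)
  Numerator = 167 * (1 - 0.17) = 138.61
  Denominator = 65 * 1000 * (1.18 x 10^-5) = 0.767
  R = 138.61 / 0.767 = 180.7 K

180.7 K


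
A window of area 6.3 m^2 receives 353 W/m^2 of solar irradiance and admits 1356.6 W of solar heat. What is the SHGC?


Rearrange Q = Area * SHGC * Irradiance:
  SHGC = Q / (Area * Irradiance)
  SHGC = 1356.6 / (6.3 * 353) = 0.61

0.61


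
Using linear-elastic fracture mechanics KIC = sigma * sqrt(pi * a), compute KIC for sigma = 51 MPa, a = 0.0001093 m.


Fracture toughness: KIC = sigma * sqrt(pi * a)
  pi * a = pi * 0.0001093 = 0.000343376
  sqrt(pi * a) = 0.01853
  KIC = 51 * 0.01853 = 0.945 MPa*sqrt(m)

0.945 MPa*sqrt(m)


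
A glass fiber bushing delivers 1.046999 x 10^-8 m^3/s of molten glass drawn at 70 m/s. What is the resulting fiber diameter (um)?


Cross-sectional area from continuity:
  A = Q / v = 1.046999 x 10^-8 / 70 = 1.495713 x 10^-10 m^2
Diameter from circular cross-section:
  d = sqrt(4A / pi) * 10^6 (m -> um)
  d = sqrt(4 * 1.495713 x 10^-10 / pi) * 10^6 = 13.8 um

13.8 um


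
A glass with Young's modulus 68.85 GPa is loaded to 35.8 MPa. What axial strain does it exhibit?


Rearrange E = sigma / epsilon:
  epsilon = sigma / E
  E (MPa) = 68.85 * 1000 = 68850
  epsilon = 35.8 / 68850 = 0.00052

0.00052


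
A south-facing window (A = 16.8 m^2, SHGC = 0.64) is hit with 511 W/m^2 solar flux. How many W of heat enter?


Solar heat gain: Q = Area * SHGC * Irradiance
  Q = 16.8 * 0.64 * 511 = 5494.3 W

5494.3 W


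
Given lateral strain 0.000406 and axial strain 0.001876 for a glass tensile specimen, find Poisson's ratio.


Poisson's ratio: nu = lateral strain / axial strain
  nu = 0.000406 / 0.001876 = 0.2164

0.2164


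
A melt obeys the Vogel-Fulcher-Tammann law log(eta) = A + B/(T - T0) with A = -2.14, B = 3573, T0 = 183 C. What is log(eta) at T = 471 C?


VFT equation: log(eta) = A + B / (T - T0)
  T - T0 = 471 - 183 = 288
  B / (T - T0) = 3573 / 288 = 12.406
  log(eta) = -2.14 + 12.406 = 10.266

10.266


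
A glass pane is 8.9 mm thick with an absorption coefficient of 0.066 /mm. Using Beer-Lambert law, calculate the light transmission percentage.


Beer-Lambert law: T = exp(-alpha * thickness)
  exponent = -0.066 * 8.9 = -0.5874
  T = exp(-0.5874) = 0.5558
  Percentage = 0.5558 * 100 = 55.58%

55.58%


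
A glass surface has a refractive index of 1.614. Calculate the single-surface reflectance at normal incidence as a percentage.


Fresnel reflectance at normal incidence:
  R = ((n - 1)/(n + 1))^2
  (n - 1)/(n + 1) = (1.614 - 1)/(1.614 + 1) = 0.234889
  R = 0.234889^2 = 0.0551728
  R(%) = 0.0551728 * 100 = 5.517%

5.517%


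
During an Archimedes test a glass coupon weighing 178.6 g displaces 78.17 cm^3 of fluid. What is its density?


Use the definition of density:
  rho = mass / volume
  rho = 178.6 / 78.17 = 2.285 g/cm^3

2.285 g/cm^3


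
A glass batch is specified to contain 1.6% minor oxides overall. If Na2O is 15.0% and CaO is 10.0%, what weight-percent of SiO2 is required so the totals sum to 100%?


Known pieces sum to 100%:
  SiO2 = 100 - (others + Na2O + CaO)
  SiO2 = 100 - (1.6 + 15.0 + 10.0) = 73.4%

73.4%


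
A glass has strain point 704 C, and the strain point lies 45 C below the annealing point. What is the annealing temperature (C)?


T_anneal = T_strain + gap:
  T_anneal = 704 + 45 = 749 C

749 C


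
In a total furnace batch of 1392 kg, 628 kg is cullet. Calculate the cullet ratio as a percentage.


Cullet ratio = (cullet mass / total batch mass) * 100
  Ratio = 628 / 1392 * 100 = 45.11%

45.11%


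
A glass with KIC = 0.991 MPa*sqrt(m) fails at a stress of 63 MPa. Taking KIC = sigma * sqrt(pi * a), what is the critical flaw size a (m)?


Rearrange KIC = sigma * sqrt(pi * a):
  sqrt(pi * a) = KIC / sigma
  sqrt(pi * a) = 0.991 / 63 = 0.01573
  a = (KIC / sigma)^2 / pi
  a = 0.01573^2 / pi = 0.0000788 m

0.0000788 m


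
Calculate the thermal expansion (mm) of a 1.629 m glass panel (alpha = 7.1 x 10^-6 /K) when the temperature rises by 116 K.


Thermal expansion formula: dL = alpha * L0 * dT
  dL = (7.1 x 10^-6) * 1.629 * 116 = 0.00134164 m
Convert to mm: 0.00134164 * 1000 = 1.3416 mm

1.3416 mm


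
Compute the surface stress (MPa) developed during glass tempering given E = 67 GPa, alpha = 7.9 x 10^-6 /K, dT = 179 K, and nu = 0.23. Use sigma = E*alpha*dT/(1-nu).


Tempering stress: sigma = E * alpha * dT / (1 - nu)
  E (MPa) = 67 * 1000 = 67000
  Numerator = 67000 * (7.9 x 10^-6) * 179 = 94.7447
  Denominator = 1 - 0.23 = 0.77
  sigma = 94.7447 / 0.77 = 123.0 MPa

123.0 MPa


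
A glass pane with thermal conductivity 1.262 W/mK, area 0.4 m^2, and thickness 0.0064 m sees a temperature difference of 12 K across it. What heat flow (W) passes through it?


Fourier's law: Q = k * A * dT / t
  Q = 1.262 * 0.4 * 12 / 0.0064
  Q = 6.0576 / 0.0064 = 946.5 W

946.5 W


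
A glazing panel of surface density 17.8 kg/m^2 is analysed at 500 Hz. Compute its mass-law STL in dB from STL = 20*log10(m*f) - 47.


Mass law: STL = 20 * log10(m * f) - 47
  m * f = 17.8 * 500 = 8900
  log10(8900) = 3.94939
  STL = 20 * 3.94939 - 47 = 78.9878 - 47 = 32.0 dB

32.0 dB


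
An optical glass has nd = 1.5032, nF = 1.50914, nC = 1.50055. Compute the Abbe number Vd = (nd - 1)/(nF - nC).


Abbe number formula: Vd = (nd - 1) / (nF - nC)
  nd - 1 = 1.5032 - 1 = 0.5032
  nF - nC = 1.50914 - 1.50055 = 0.00859
  Vd = 0.5032 / 0.00859 = 58.58

58.58


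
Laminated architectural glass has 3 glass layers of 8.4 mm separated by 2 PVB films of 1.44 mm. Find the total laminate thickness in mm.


Total thickness = glass contribution + PVB contribution
  Glass: 3 * 8.4 = 25.2 mm
  PVB: 2 * 1.44 = 2.88 mm
  Total = 25.2 + 2.88 = 28.08 mm

28.08 mm


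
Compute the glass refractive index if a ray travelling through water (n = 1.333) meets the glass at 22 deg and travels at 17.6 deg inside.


Apply Snell's law: n1 * sin(theta1) = n2 * sin(theta2)
  n2 = n1 * sin(theta1) / sin(theta2)
  sin(22) = 0.374607
  sin(17.6) = 0.30237
  n2 = 1.333 * 0.374607 / 0.30237 = 1.6515

1.6515


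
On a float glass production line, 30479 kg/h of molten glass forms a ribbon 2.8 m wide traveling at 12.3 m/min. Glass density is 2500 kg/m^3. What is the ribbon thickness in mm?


Ribbon cross-section from mass balance:
  Volume rate = throughput / density = 30479 / 2500 = 12.1916 m^3/h
  thickness = volume rate / (speed * 60 * width), i.e.
  thickness = throughput / (60 * speed * width * density) * 1000
  thickness = 30479 / (60 * 12.3 * 2.8 * 2500) * 1000 = 5.9 mm

5.9 mm


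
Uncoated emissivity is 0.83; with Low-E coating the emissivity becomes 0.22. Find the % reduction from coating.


Percentage reduction = (1 - coated/uncoated) * 100
  Ratio = 0.22 / 0.83 = 0.2651
  Reduction = (1 - 0.2651) * 100 = 73.5%

73.5%


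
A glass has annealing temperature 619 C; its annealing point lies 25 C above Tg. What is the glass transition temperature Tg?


Rearrange T_anneal = Tg + offset for Tg:
  Tg = T_anneal - offset = 619 - 25 = 594 C

594 C


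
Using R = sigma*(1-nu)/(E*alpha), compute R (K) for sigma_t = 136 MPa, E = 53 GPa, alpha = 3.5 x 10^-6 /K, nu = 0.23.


Thermal shock resistance: R = sigma * (1 - nu) / (E * alpha)
  Numerator = 136 * (1 - 0.23) = 104.72
  Denominator = 53 * 1000 * (3.5 x 10^-6) = 0.1855
  R = 104.72 / 0.1855 = 564.5 K

564.5 K


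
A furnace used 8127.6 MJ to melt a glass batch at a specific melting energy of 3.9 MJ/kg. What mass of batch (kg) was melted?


Rearrange E = m * s for m:
  m = E / s
  m = 8127.6 / 3.9 = 2084.0 kg

2084.0 kg


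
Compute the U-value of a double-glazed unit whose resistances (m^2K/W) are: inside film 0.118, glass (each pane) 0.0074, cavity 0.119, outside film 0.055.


Total thermal resistance (series):
  R_total = R_in + R_glass + R_air + R_glass + R_out
  R_total = 0.118 + 0.0074 + 0.119 + 0.0074 + 0.055 = 0.3068 m^2K/W
U-value = 1 / R_total = 1 / 0.3068 = 3.259 W/m^2K

3.259 W/m^2K


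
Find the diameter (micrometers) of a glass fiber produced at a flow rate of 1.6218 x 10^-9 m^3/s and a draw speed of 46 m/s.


Cross-sectional area from continuity:
  A = Q / v = 1.6218 x 10^-9 / 46 = 3.525652 x 10^-11 m^2
Diameter from circular cross-section:
  d = sqrt(4A / pi) * 10^6 (m -> um)
  d = sqrt(4 * 3.525652 x 10^-11 / pi) * 10^6 = 6.7 um

6.7 um


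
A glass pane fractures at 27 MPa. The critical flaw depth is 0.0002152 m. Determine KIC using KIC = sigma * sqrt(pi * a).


Fracture toughness: KIC = sigma * sqrt(pi * a)
  pi * a = pi * 0.0002152 = 0.000676071
  sqrt(pi * a) = 0.026001
  KIC = 27 * 0.026001 = 0.702 MPa*sqrt(m)

0.702 MPa*sqrt(m)


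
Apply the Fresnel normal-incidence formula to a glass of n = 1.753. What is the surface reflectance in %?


Fresnel reflectance at normal incidence:
  R = ((n - 1)/(n + 1))^2
  (n - 1)/(n + 1) = (1.753 - 1)/(1.753 + 1) = 0.27352
  R = 0.27352^2 = 0.0748132
  R(%) = 0.0748132 * 100 = 7.481%

7.481%


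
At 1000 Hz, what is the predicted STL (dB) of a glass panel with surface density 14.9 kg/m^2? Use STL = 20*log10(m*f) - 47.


Mass law: STL = 20 * log10(m * f) - 47
  m * f = 14.9 * 1000 = 14900
  log10(14900) = 4.17319
  STL = 20 * 4.17319 - 47 = 83.4638 - 47 = 36.5 dB

36.5 dB


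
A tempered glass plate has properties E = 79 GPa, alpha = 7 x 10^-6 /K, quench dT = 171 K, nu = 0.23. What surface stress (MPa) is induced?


Tempering stress: sigma = E * alpha * dT / (1 - nu)
  E (MPa) = 79 * 1000 = 79000
  Numerator = 79000 * (7 x 10^-6) * 171 = 94.563
  Denominator = 1 - 0.23 = 0.77
  sigma = 94.563 / 0.77 = 122.8 MPa

122.8 MPa


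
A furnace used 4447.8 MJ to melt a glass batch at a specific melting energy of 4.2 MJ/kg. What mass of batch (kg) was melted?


Rearrange E = m * s for m:
  m = E / s
  m = 4447.8 / 4.2 = 1059.0 kg

1059.0 kg


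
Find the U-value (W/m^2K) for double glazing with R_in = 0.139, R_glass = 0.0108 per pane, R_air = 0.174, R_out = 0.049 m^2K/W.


Total thermal resistance (series):
  R_total = R_in + R_glass + R_air + R_glass + R_out
  R_total = 0.139 + 0.0108 + 0.174 + 0.0108 + 0.049 = 0.3836 m^2K/W
U-value = 1 / R_total = 1 / 0.3836 = 2.607 W/m^2K

2.607 W/m^2K


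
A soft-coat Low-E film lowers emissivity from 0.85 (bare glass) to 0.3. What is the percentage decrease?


Percentage reduction = (1 - coated/uncoated) * 100
  Ratio = 0.3 / 0.85 = 0.3529
  Reduction = (1 - 0.3529) * 100 = 64.7%

64.7%


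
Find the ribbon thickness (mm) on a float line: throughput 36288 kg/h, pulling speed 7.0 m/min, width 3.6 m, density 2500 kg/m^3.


Ribbon cross-section from mass balance:
  Volume rate = throughput / density = 36288 / 2500 = 14.5152 m^3/h
  thickness = volume rate / (speed * 60 * width), i.e.
  thickness = throughput / (60 * speed * width * density) * 1000
  thickness = 36288 / (60 * 7.0 * 3.6 * 2500) * 1000 = 9.6 mm

9.6 mm


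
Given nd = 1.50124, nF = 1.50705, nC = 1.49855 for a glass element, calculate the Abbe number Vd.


Abbe number formula: Vd = (nd - 1) / (nF - nC)
  nd - 1 = 1.50124 - 1 = 0.50124
  nF - nC = 1.50705 - 1.49855 = 0.0085
  Vd = 0.50124 / 0.0085 = 58.97

58.97


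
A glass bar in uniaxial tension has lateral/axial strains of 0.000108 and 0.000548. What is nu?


Poisson's ratio: nu = lateral strain / axial strain
  nu = 0.000108 / 0.000548 = 0.1971

0.1971


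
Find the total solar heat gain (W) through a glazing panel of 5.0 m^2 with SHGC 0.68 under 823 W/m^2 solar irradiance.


Solar heat gain: Q = Area * SHGC * Irradiance
  Q = 5.0 * 0.68 * 823 = 2798.2 W

2798.2 W


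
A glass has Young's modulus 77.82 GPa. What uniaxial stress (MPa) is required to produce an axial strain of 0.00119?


Rearrange E = sigma / epsilon:
  sigma = E * epsilon
  E (MPa) = 77.82 * 1000 = 77820
  sigma = 77820 * 0.00119 = 92.61 MPa

92.61 MPa


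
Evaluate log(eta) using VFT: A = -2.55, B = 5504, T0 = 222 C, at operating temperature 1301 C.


VFT equation: log(eta) = A + B / (T - T0)
  T - T0 = 1301 - 222 = 1079
  B / (T - T0) = 5504 / 1079 = 5.101
  log(eta) = -2.55 + 5.101 = 2.551

2.551


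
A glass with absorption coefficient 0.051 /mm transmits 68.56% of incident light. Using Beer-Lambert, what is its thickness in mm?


Rearrange T = exp(-alpha * thickness):
  thickness = -ln(T) / alpha
  T = 68.56/100 = 0.6856
  ln(T) = -0.37746
  -ln(T) = 0.37746
  thickness = 0.37746 / 0.051 = 7.4 mm

7.4 mm


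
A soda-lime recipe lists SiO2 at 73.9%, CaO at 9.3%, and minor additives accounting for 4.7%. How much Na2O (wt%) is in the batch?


Pieces sum to 100%:
  Na2O = 100 - (SiO2 + CaO + others)
  Na2O = 100 - (73.9 + 9.3 + 4.7) = 12.1%

12.1%


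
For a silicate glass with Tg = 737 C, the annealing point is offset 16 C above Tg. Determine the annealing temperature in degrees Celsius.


The annealing temperature is Tg plus the offset:
  T_anneal = 737 + 16 = 753 C

753 C


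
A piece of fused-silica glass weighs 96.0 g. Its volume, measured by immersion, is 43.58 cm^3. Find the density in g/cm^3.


Use the definition of density:
  rho = mass / volume
  rho = 96.0 / 43.58 = 2.203 g/cm^3

2.203 g/cm^3


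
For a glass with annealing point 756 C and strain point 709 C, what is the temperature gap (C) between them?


Gap = T_anneal - T_strain:
  gap = 756 - 709 = 47 C

47 C


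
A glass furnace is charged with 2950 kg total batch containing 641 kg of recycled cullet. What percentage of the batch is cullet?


Cullet ratio = (cullet mass / total batch mass) * 100
  Ratio = 641 / 2950 * 100 = 21.73%

21.73%


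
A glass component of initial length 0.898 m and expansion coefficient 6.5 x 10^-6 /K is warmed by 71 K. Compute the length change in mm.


Thermal expansion formula: dL = alpha * L0 * dT
  dL = (6.5 x 10^-6) * 0.898 * 71 = 0.00041443 m
Convert to mm: 0.00041443 * 1000 = 0.4144 mm

0.4144 mm


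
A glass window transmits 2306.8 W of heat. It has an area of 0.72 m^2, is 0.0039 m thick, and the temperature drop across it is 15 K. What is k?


Fourier's law rearranged: k = Q * t / (A * dT)
  Numerator = 2306.8 * 0.0039 = 8.99652
  Denominator = 0.72 * 15 = 10.8
  k = 8.99652 / 10.8 = 0.833 W/mK

0.833 W/mK


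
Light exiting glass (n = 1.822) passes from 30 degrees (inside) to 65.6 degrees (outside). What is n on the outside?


Apply Snell's law: n1 * sin(theta1) = n2 * sin(theta2)
  n2 = n1 * sin(theta1) / sin(theta2)
  sin(30) = 0.5
  sin(65.6) = 0.910684
  n2 = 1.822 * 0.5 / 0.910684 = 1.0003

1.0003


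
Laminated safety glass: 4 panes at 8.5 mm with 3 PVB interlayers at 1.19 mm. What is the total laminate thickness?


Total thickness = glass contribution + PVB contribution
  Glass: 4 * 8.5 = 34.0 mm
  PVB: 3 * 1.19 = 3.57 mm
  Total = 34.0 + 3.57 = 37.57 mm

37.57 mm


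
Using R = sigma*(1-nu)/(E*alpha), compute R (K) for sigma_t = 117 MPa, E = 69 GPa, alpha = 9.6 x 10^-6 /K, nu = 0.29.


Thermal shock resistance: R = sigma * (1 - nu) / (E * alpha)
  Numerator = 117 * (1 - 0.29) = 83.07
  Denominator = 69 * 1000 * (9.6 x 10^-6) = 0.6624
  R = 83.07 / 0.6624 = 125.4 K

125.4 K


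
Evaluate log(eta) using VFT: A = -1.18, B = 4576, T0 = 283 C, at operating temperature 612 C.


VFT equation: log(eta) = A + B / (T - T0)
  T - T0 = 612 - 283 = 329
  B / (T - T0) = 4576 / 329 = 13.909
  log(eta) = -1.18 + 13.909 = 12.729

12.729


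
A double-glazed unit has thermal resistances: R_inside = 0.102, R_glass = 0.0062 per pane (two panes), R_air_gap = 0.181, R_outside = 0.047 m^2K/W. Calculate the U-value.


Total thermal resistance (series):
  R_total = R_in + R_glass + R_air + R_glass + R_out
  R_total = 0.102 + 0.0062 + 0.181 + 0.0062 + 0.047 = 0.3424 m^2K/W
U-value = 1 / R_total = 1 / 0.3424 = 2.921 W/m^2K

2.921 W/m^2K


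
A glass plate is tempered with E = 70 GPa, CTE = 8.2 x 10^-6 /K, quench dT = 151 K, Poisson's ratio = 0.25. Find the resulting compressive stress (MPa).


Tempering stress: sigma = E * alpha * dT / (1 - nu)
  E (MPa) = 70 * 1000 = 70000
  Numerator = 70000 * (8.2 x 10^-6) * 151 = 86.674
  Denominator = 1 - 0.25 = 0.75
  sigma = 86.674 / 0.75 = 115.6 MPa

115.6 MPa


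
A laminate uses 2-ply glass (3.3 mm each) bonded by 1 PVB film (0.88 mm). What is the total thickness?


Total thickness = glass contribution + PVB contribution
  Glass: 2 * 3.3 = 6.6 mm
  PVB: 1 * 0.88 = 0.88 mm
  Total = 6.6 + 0.88 = 7.48 mm

7.48 mm


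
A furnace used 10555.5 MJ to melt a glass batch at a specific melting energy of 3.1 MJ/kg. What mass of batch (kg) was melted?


Rearrange E = m * s for m:
  m = E / s
  m = 10555.5 / 3.1 = 3405.0 kg

3405.0 kg


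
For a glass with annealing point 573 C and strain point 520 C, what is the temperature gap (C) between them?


Gap = T_anneal - T_strain:
  gap = 573 - 520 = 53 C

53 C


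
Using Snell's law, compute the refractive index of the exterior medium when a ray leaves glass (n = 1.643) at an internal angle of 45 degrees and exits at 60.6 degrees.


Apply Snell's law: n1 * sin(theta1) = n2 * sin(theta2)
  n2 = n1 * sin(theta1) / sin(theta2)
  sin(45) = 0.707107
  sin(60.6) = 0.871214
  n2 = 1.643 * 0.707107 / 0.871214 = 1.3335

1.3335


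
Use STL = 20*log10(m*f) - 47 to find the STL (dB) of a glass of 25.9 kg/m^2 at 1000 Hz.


Mass law: STL = 20 * log10(m * f) - 47
  m * f = 25.9 * 1000 = 25900
  log10(25900) = 4.4133
  STL = 20 * 4.4133 - 47 = 88.266 - 47 = 41.3 dB

41.3 dB


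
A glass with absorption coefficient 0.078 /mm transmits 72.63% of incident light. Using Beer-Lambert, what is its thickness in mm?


Rearrange T = exp(-alpha * thickness):
  thickness = -ln(T) / alpha
  T = 72.63/100 = 0.7263
  ln(T) = -0.31979
  -ln(T) = 0.31979
  thickness = 0.31979 / 0.078 = 4.1 mm

4.1 mm


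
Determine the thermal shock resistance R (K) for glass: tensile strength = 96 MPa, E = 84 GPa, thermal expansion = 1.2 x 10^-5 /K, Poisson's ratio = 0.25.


Thermal shock resistance: R = sigma * (1 - nu) / (E * alpha)
  Numerator = 96 * (1 - 0.25) = 72.0
  Denominator = 84 * 1000 * (1.2 x 10^-5) = 1.008
  R = 72.0 / 1.008 = 71.4 K

71.4 K


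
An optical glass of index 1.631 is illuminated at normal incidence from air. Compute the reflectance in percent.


Fresnel reflectance at normal incidence:
  R = ((n - 1)/(n + 1))^2
  (n - 1)/(n + 1) = (1.631 - 1)/(1.631 + 1) = 0.239833
  R = 0.239833^2 = 0.0575199
  R(%) = 0.0575199 * 100 = 5.752%

5.752%


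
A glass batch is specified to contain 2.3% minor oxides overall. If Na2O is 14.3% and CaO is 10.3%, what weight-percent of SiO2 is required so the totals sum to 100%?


Known pieces sum to 100%:
  SiO2 = 100 - (others + Na2O + CaO)
  SiO2 = 100 - (2.3 + 14.3 + 10.3) = 73.1%

73.1%


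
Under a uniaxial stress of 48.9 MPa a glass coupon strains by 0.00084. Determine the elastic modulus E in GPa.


Young's modulus: E = stress / strain
  E = 48.9 MPa / 0.00084 = 58214.29 MPa
Convert to GPa: 58214.29 / 1000 = 58.21 GPa

58.21 GPa


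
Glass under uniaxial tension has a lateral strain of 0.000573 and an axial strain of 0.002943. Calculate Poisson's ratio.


Poisson's ratio: nu = lateral strain / axial strain
  nu = 0.000573 / 0.002943 = 0.1947

0.1947


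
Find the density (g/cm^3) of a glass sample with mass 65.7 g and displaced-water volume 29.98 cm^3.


Use the definition of density:
  rho = mass / volume
  rho = 65.7 / 29.98 = 2.191 g/cm^3

2.191 g/cm^3


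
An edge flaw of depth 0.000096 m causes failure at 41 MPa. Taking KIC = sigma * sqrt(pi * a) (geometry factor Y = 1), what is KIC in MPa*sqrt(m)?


Fracture toughness: KIC = sigma * sqrt(pi * a)
  pi * a = pi * 0.000096 = 0.000301593
  sqrt(pi * a) = 0.017366
  KIC = 41 * 0.017366 = 0.712 MPa*sqrt(m)

0.712 MPa*sqrt(m)


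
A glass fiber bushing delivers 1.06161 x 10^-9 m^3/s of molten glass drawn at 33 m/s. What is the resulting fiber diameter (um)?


Cross-sectional area from continuity:
  A = Q / v = 1.06161 x 10^-9 / 33 = 3.217 x 10^-11 m^2
Diameter from circular cross-section:
  d = sqrt(4A / pi) * 10^6 (m -> um)
  d = sqrt(4 * 3.217 x 10^-11 / pi) * 10^6 = 6.4 um

6.4 um


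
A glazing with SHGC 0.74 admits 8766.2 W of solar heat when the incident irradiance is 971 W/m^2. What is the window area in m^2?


Rearrange Q = Area * SHGC * Irradiance:
  Area = Q / (SHGC * Irradiance)
  Area = 8766.2 / (0.74 * 971) = 12.2 m^2

12.2 m^2


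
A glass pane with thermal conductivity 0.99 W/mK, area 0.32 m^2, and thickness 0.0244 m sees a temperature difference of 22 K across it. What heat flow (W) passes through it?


Fourier's law: Q = k * A * dT / t
  Q = 0.99 * 0.32 * 22 / 0.0244
  Q = 6.9696 / 0.0244 = 285.6 W

285.6 W
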